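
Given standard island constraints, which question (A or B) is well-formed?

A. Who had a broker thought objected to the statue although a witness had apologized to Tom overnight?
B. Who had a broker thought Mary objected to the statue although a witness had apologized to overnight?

A

In B, the wh-phrase is extracted from inside an adjunct island (introduced by "although"), which blocks movement.
In A, the extraction path crosses only that-complement boundaries, which are transparent.
So A is grammatical.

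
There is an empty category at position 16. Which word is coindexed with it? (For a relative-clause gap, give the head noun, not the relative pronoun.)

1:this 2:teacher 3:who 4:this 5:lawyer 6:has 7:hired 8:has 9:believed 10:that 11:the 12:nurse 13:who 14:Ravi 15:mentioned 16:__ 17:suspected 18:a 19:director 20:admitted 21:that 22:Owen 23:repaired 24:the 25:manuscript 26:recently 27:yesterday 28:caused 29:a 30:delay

12

The gap at 16 is the subject of "suspected", inside a relative clause.
The relative pronoun is "who" (word 13); it is bound by the head noun immediately before it.
Its filler is the head noun "nurse", at word 12.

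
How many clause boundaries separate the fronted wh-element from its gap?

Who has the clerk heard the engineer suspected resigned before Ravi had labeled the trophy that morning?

"who" is extracted from the subject of "resigned".
Boundaries crossed, outermost first: [Ø], [Ø] — 2 in total.

2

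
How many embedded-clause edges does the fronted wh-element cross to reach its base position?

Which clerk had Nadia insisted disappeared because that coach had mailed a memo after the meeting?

1

"which clerk" is extracted from the subject of "disappeared".
Boundaries crossed, outermost first: [Ø] — 1 in total.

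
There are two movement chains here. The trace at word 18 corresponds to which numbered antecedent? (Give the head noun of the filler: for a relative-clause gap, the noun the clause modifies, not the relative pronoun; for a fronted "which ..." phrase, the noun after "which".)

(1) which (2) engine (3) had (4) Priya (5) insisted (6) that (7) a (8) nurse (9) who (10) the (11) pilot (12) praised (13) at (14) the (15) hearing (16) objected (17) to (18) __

2

The marked gap is the object of the preposition "to" of "objected".
Its filler is the fronted wh-phrase "which engine", at word 2.
(The other dependency links word 8 to a gap after word 12.)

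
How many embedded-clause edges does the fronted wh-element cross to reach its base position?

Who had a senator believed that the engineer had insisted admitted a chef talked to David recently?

2

"who" is extracted from the subject of "admitted".
Boundaries crossed, outermost first: [that], [Ø] — 2 in total.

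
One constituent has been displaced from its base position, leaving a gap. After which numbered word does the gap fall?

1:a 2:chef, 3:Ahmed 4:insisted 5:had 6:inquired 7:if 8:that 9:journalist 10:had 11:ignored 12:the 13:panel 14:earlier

The displaced element is "a chef" (word 2).
It is linked across 1 clause boundary (Ø).
It functions as the subject of "inquired", so the gap sits immediately after word 4 ("insisted").
Base order: Ahmed insisted a chef had inquired if that journalist had ignored the panel earlier.

4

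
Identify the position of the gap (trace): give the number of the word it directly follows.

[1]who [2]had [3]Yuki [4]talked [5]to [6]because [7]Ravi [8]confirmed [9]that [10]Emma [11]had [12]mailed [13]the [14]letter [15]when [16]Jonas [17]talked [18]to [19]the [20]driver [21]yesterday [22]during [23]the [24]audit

The displaced element is "who" (word 1).
It functions as the object of the preposition "to" of "talked", so the gap sits immediately after word 5 ("to").
Base order: Yuki had talked to who because Ravi confirmed that Emma had mailed the letter when Jonas talked to the driver yesterday during the audit.

5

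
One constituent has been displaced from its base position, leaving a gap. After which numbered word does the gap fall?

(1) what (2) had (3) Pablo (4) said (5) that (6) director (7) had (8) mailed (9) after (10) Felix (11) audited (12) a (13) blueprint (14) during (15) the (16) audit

The displaced element is "what" (word 1).
It is linked across 1 clause boundary (Ø).
It functions as the direct object of "mailed", so the gap sits immediately after word 8 ("mailed").
Base order: Pablo had said that director had mailed what after Felix audited a blueprint during the audit.

8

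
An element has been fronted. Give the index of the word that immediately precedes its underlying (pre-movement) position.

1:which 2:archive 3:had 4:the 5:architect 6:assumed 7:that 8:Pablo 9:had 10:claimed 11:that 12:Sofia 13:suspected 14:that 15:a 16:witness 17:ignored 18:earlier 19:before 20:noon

17

The displaced element is "which archive" (word 2).
It is linked across 3 clause boundaries (that → that → that).
It functions as the direct object of "ignored", so the gap sits immediately after word 17 ("ignored").
Base order: The architect had assumed that Pablo had claimed that Sofia suspected that a witness ignored which archive earlier before noon.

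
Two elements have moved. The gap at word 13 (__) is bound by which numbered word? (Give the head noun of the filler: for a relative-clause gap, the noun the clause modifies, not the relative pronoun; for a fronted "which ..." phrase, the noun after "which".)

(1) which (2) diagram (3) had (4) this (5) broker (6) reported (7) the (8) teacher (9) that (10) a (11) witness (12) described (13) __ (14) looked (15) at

The marked gap is inside the relative clause, the direct object of "described".
Its filler is the head noun "teacher" (via "that"), at word 8.
(The other dependency links word 2 to a gap after word 15.)

8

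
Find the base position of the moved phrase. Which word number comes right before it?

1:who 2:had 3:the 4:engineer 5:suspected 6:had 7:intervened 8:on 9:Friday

The displaced element is "who" (word 1).
It is linked across 1 clause boundary (Ø).
It functions as the subject of "intervened", so the gap sits immediately after word 5 ("suspected").
Base order: The engineer had suspected who had intervened on Friday.

5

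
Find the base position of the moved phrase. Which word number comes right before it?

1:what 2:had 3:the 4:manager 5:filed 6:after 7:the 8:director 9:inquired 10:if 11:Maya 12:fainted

5

The displaced element is "what" (word 1).
It functions as the direct object of "filed", so the gap sits immediately after word 5 ("filed").
Base order: The manager had filed what after the director inquired if Maya fainted.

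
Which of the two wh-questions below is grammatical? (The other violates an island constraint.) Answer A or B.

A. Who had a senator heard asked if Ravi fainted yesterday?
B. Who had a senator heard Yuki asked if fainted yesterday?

A

In B, the wh-phrase is extracted from inside a wh-island (introduced by "if"), which blocks movement.
In A, the extraction path crosses only that-complement boundaries, which are transparent.
So A is grammatical.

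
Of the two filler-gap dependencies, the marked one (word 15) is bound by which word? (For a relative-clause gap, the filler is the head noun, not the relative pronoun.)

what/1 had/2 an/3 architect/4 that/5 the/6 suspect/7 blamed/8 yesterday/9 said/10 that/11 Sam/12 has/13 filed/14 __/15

1

The marked gap is the direct object of "filed".
Its filler is the fronted wh-phrase "what", at word 1.
(The other dependency links word 4 to a gap after word 8.)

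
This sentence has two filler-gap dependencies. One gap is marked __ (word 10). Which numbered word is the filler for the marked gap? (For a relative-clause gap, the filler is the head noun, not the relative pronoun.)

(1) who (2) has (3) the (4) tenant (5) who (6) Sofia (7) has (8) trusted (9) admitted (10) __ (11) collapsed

The marked gap is the subject of "collapsed".
Its filler is the fronted wh-phrase "who", at word 1.
(The other dependency links word 4 to a gap after word 8.)

1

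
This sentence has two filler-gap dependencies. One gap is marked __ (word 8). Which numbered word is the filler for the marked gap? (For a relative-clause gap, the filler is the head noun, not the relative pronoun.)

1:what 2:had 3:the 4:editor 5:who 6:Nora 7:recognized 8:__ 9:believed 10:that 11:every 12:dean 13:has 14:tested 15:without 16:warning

4

The marked gap is inside the relative clause, the direct object of "recognized".
Its filler is the head noun "editor" (via "who"), at word 4.
(The other dependency links word 1 to a gap after word 14.)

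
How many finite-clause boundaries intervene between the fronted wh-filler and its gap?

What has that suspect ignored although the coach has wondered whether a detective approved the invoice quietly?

"what" originates inside the matrix clause — no clause boundary is crossed.

0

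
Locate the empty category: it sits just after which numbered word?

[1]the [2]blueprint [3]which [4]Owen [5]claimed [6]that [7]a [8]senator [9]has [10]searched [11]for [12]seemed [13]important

11

The displaced element is "the blueprint" (word 2).
It is linked across 1 clause boundary (that).
It functions as the object of the preposition "for" of "searched", so the gap sits immediately after word 11 ("for").
Base order: Owen claimed that a senator has searched for the blueprint.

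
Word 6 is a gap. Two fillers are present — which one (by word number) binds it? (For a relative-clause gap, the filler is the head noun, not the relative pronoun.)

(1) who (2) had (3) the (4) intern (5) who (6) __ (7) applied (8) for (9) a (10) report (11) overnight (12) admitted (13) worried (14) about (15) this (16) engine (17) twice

The marked gap is inside the relative clause, the subject of "applied".
Its filler is the head noun "intern" (via "who"), at word 4.
(The other dependency links word 1 to a gap after word 12.)

4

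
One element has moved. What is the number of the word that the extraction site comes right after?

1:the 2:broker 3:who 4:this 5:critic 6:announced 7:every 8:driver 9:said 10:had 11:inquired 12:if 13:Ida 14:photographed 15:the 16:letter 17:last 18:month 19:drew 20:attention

The displaced element is "the broker" (word 2).
It is linked across 2 clause boundaries (Ø → Ø).
It functions as the subject of "inquired", so the gap sits immediately after word 9 ("said").
Base order: This critic announced every driver said the broker had inquired if Ida photographed the letter last month.

9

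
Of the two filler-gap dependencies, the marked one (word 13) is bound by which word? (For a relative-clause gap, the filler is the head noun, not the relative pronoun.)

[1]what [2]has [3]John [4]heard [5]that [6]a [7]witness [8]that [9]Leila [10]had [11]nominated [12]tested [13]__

The marked gap is the direct object of "tested".
Its filler is the fronted wh-phrase "what", at word 1.
(The other dependency links word 7 to a gap after word 11.)

1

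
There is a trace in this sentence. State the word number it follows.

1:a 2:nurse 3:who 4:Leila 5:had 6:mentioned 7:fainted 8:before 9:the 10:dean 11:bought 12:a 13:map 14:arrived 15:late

6

The displaced element is "a nurse" (word 2).
It is linked across 1 clause boundary (Ø).
It functions as the subject of "fainted", so the gap sits immediately after word 6 ("mentioned").
Base order: Leila had mentioned that a nurse fainted before the dean bought a map.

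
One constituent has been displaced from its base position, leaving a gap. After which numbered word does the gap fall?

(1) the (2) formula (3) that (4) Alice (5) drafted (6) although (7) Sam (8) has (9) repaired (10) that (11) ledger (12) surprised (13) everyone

5

The displaced element is "the formula" (word 2).
It functions as the direct object of "drafted", so the gap sits immediately after word 5 ("drafted").
Base order: Alice drafted the formula although Sam has repaired that ledger.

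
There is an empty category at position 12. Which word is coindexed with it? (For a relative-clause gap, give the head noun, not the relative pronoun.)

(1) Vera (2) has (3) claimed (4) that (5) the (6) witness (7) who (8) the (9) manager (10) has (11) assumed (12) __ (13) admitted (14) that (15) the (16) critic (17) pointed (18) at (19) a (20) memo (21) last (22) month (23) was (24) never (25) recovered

The gap at 12 is the subject of "admitted", inside a relative clause.
The relative pronoun is "who" (word 7); it is bound by the head noun immediately before it.
Its filler is the head noun "witness", at word 6.

6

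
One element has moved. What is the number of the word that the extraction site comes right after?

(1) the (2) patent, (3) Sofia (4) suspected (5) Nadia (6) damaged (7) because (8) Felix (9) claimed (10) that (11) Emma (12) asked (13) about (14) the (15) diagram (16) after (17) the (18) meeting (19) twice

The displaced element is "the patent" (word 2).
It is linked across 1 clause boundary (Ø).
It functions as the direct object of "damaged", so the gap sits immediately after word 6 ("damaged").
Base order: Sofia suspected Nadia damaged the patent because Felix claimed that Emma asked about the diagram after the meeting twice.

6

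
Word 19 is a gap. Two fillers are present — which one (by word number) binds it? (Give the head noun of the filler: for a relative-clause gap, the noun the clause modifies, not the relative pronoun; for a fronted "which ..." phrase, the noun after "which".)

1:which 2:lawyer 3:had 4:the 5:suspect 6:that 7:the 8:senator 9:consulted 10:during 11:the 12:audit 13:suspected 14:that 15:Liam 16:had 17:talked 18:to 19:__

The marked gap is the object of the preposition "to" of "talked".
Its filler is the fronted wh-phrase "which lawyer", at word 2.
(The other dependency links word 5 to a gap after word 9.)

2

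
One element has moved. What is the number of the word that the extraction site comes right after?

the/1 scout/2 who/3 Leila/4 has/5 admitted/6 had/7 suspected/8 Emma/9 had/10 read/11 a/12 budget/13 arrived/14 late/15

The displaced element is "the scout" (word 2).
It is linked across 1 clause boundary (Ø).
It functions as the subject of "suspected", so the gap sits immediately after word 6 ("admitted").
Base order: Leila has admitted that the scout had suspected Emma had read a budget.

6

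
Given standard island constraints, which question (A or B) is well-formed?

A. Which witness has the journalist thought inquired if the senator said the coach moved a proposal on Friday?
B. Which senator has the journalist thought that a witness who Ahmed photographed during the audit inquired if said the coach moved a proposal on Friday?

A

In B, the wh-phrase is extracted from inside a wh-island (introduced by "if"), which blocks movement.
In A, the extraction path crosses only that-complement boundaries, which are transparent.
So A is grammatical.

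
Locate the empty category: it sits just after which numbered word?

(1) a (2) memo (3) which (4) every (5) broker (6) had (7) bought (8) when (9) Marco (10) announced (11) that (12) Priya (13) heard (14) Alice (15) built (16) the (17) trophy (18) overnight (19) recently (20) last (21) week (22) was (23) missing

7

The displaced element is "a memo" (word 2).
It functions as the direct object of "bought", so the gap sits immediately after word 7 ("bought").
Base order: Every broker had bought a memo when Marco announced that Priya heard Alice built the trophy overnight recently last week.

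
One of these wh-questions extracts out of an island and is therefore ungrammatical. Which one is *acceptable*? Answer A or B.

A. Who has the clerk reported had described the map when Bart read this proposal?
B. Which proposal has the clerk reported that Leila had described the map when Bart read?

In B, the wh-phrase is extracted from inside an adjunct island (introduced by "when"), which blocks movement.
In A, the extraction path crosses only that-complement boundaries, which are transparent.
So A is grammatical.

A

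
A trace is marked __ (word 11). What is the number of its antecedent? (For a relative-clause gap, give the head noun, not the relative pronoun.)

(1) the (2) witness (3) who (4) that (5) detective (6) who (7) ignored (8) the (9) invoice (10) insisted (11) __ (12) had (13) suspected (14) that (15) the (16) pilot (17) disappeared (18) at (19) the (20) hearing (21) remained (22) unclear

2

The gap at 11 is the subject of "suspected", inside a relative clause.
The relative pronoun is "who" (word 3); it is bound by the head noun immediately before it.
Its filler is the head noun "witness", at word 2.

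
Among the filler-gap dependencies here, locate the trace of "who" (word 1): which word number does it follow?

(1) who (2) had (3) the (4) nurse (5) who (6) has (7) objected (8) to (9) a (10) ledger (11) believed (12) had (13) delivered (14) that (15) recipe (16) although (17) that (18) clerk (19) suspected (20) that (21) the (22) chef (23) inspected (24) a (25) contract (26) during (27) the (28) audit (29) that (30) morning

11

The displaced element is "who" (word 1).
It is linked across 1 clause boundary (Ø).
It functions as the subject of "delivered", so the gap sits immediately after word 11 ("believed").
Base order: The nurse who has objected to a ledger had believed that who had delivered that recipe although that clerk suspected that the chef inspected a contract during the audit that morning.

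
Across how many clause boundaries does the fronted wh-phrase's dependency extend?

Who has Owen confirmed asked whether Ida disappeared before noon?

"who" is extracted from the subject of "asked".
Boundaries crossed, outermost first: [Ø] — 1 in total.

1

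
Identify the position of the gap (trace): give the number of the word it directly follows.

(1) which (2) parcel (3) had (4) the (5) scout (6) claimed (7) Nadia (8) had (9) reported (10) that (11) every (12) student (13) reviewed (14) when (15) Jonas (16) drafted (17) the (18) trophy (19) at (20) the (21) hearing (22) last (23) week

The displaced element is "which parcel" (word 2).
It is linked across 2 clause boundaries (Ø → that).
It functions as the direct object of "reviewed", so the gap sits immediately after word 13 ("reviewed").
Base order: The scout had claimed Nadia had reported that every student reviewed which parcel when Jonas drafted the trophy at the hearing last week.

13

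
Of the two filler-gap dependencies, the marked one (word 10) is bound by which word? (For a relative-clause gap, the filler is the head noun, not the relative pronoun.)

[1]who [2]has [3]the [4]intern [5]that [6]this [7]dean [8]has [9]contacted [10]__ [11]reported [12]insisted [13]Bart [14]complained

4

The marked gap is inside the relative clause, the direct object of "contacted".
Its filler is the head noun "intern" (via "that"), at word 4.
(The other dependency links word 1 to a gap after word 11.)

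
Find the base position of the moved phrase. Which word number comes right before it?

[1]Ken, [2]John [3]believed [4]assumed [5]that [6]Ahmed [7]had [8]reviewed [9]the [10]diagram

3

The displaced element is "Ken" (word 1).
It is linked across 1 clause boundary (Ø).
It functions as the subject of "assumed", so the gap sits immediately after word 3 ("believed").
Base order: John believed Ken assumed that Ahmed had reviewed the diagram.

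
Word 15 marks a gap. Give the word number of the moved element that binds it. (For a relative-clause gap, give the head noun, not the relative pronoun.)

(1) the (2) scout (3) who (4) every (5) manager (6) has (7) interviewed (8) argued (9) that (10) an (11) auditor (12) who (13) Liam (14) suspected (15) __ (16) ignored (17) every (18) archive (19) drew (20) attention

11

The gap at 15 is the subject of "ignored", inside a relative clause.
The relative pronoun is "who" (word 12); it is bound by the head noun immediately before it.
Its filler is the head noun "auditor", at word 11.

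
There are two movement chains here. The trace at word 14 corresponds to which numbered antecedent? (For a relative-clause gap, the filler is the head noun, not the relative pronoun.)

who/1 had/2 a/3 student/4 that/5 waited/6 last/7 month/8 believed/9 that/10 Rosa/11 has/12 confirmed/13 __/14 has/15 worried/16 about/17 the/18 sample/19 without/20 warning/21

The marked gap is the subject of "worried".
Its filler is the fronted wh-phrase "who", at word 1.
(The other dependency links word 4 to a gap after word 5.)

1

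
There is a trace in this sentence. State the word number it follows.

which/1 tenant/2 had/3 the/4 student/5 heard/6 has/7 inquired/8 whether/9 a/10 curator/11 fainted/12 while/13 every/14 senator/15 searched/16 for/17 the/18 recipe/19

6

The displaced element is "which tenant" (word 2).
It is linked across 1 clause boundary (Ø).
It functions as the subject of "inquired", so the gap sits immediately after word 6 ("heard").
Base order: The student had heard which tenant has inquired whether a curator fainted while every senator searched for the recipe.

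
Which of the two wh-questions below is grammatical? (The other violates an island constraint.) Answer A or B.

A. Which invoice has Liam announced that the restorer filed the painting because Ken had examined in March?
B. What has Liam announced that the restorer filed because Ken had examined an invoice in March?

B

In A, the wh-phrase is extracted from inside an adjunct island (introduced by "because"), which blocks movement.
In B, the extraction path crosses only that-complement boundaries, which are transparent.
So B is grammatical.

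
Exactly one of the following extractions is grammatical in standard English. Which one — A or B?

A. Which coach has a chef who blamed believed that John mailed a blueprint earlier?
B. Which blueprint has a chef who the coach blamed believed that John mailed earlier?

B

In A, the wh-phrase is extracted from inside a complex-NP island (relative clause) (introduced by "who"), which blocks movement.
In B, the extraction path crosses only that-complement boundaries, which are transparent.
So B is grammatical.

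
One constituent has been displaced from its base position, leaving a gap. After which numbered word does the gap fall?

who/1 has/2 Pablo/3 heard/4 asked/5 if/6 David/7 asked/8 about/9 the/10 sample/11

4

The displaced element is "who" (word 1).
It is linked across 1 clause boundary (Ø).
It functions as the subject of "asked", so the gap sits immediately after word 4 ("heard").
Base order: Pablo has heard that who asked if David asked about the sample.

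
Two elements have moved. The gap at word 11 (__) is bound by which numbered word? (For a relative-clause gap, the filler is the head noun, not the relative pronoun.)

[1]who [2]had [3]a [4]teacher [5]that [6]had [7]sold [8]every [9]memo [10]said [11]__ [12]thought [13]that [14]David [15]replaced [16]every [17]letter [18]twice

The marked gap is the subject of "thought".
Its filler is the fronted wh-phrase "who", at word 1.
(The other dependency links word 4 to a gap after word 5.)

1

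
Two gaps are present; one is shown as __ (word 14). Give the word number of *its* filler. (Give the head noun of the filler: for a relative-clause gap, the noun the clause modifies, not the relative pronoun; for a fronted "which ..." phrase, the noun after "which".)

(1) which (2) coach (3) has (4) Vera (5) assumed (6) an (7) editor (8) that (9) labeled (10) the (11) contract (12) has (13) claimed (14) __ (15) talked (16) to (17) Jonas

The marked gap is the subject of "talked".
Its filler is the fronted wh-phrase "which coach", at word 2.
(The other dependency links word 7 to a gap after word 8.)

2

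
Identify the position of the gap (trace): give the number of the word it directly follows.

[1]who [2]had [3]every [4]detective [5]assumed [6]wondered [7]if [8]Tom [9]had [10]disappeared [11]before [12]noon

The displaced element is "who" (word 1).
It is linked across 1 clause boundary (Ø).
It functions as the subject of "wondered", so the gap sits immediately after word 5 ("assumed").
Base order: Every detective had assumed that who wondered if Tom had disappeared before noon.

5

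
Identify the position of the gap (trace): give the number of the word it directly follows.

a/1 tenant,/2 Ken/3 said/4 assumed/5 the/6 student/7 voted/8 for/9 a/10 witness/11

The displaced element is "a tenant" (word 2).
It is linked across 1 clause boundary (Ø).
It functions as the subject of "assumed", so the gap sits immediately after word 4 ("said").
Base order: Ken said a tenant assumed the student voted for a witness.

4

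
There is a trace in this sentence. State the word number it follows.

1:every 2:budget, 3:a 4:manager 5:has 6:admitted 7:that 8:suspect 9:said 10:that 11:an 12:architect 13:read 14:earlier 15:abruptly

The displaced element is "every budget" (word 2).
It is linked across 2 clause boundaries (Ø → that).
It functions as the direct object of "read", so the gap sits immediately after word 13 ("read").
Base order: A manager has admitted that suspect said that an architect read every budget earlier abruptly.

13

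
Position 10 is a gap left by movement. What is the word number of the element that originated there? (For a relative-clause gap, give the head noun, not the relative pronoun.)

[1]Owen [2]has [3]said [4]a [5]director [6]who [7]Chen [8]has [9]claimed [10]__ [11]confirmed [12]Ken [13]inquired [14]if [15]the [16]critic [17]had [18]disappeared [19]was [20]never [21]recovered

The gap at 10 is the subject of "confirmed", inside a relative clause.
The relative pronoun is "who" (word 6); it is bound by the head noun immediately before it.
Its filler is the head noun "director", at word 5.

5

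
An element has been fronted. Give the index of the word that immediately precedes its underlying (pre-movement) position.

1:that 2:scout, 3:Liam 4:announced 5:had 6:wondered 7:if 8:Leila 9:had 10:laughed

The displaced element is "that scout" (word 2).
It is linked across 1 clause boundary (Ø).
It functions as the subject of "wondered", so the gap sits immediately after word 4 ("announced").
Base order: Liam announced that scout had wondered if Leila had laughed.

4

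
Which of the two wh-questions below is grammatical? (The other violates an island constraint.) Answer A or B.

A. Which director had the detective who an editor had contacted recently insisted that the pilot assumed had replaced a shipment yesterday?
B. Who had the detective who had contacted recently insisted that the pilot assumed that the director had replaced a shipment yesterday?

In B, the wh-phrase is extracted from inside a complex-NP island (relative clause) (introduced by "who"), which blocks movement.
In A, the extraction path crosses only that-complement boundaries, which are transparent.
So A is grammatical.

A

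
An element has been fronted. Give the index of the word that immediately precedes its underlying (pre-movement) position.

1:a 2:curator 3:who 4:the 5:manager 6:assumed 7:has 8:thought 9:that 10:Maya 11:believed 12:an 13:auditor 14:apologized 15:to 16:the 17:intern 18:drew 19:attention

6

The displaced element is "a curator" (word 2).
It is linked across 1 clause boundary (Ø).
It functions as the subject of "thought", so the gap sits immediately after word 6 ("assumed").
Base order: The manager assumed that a curator has thought that Maya believed an auditor apologized to the intern.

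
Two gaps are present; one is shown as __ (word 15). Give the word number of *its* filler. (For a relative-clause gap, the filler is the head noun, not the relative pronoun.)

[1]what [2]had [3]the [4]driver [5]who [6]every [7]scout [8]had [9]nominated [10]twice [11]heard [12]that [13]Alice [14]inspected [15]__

1

The marked gap is the direct object of "inspected".
Its filler is the fronted wh-phrase "what", at word 1.
(The other dependency links word 4 to a gap after word 9.)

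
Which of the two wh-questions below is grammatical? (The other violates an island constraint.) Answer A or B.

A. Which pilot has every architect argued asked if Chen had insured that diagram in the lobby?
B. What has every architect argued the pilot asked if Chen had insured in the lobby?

A

In B, the wh-phrase is extracted from inside a wh-island (introduced by "if"), which blocks movement.
In A, the extraction path crosses only that-complement boundaries, which are transparent.
So A is grammatical.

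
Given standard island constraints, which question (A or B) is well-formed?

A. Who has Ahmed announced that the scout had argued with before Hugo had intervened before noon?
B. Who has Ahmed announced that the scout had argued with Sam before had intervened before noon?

A

In B, the wh-phrase is extracted from inside an adjunct island (introduced by "before"), which blocks movement.
In A, the extraction path crosses only that-complement boundaries, which are transparent.
So A is grammatical.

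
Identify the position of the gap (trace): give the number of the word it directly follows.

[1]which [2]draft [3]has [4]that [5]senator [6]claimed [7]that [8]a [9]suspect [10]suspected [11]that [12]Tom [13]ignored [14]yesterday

The displaced element is "which draft" (word 2).
It is linked across 2 clause boundaries (that → that).
It functions as the direct object of "ignored", so the gap sits immediately after word 13 ("ignored").
Base order: That senator has claimed that a suspect suspected that Tom ignored which draft yesterday.

13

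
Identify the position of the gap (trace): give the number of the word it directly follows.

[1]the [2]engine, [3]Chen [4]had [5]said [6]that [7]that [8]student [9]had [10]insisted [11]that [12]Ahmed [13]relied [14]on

The displaced element is "the engine" (word 2).
It is linked across 2 clause boundaries (that → that).
It functions as the object of the preposition "on" of "relied", so the gap sits immediately after word 14 ("on").
Base order: Chen had said that that student had insisted that Ahmed relied on the engine.

14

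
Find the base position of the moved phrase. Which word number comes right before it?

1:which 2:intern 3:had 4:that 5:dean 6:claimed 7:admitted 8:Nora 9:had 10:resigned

6

The displaced element is "which intern" (word 2).
It is linked across 1 clause boundary (Ø).
It functions as the subject of "admitted", so the gap sits immediately after word 6 ("claimed").
Base order: That dean had claimed that which intern admitted Nora had resigned.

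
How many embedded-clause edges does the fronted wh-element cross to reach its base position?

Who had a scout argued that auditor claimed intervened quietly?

2

"who" is extracted from the subject of "intervened".
Boundaries crossed, outermost first: [Ø], [Ø] — 2 in total.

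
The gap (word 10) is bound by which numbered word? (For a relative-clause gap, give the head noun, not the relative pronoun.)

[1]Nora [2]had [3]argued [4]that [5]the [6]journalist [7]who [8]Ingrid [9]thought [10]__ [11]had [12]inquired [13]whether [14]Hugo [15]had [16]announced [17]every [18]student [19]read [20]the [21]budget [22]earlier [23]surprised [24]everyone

6

The gap at 10 is the subject of "inquired", inside a relative clause.
The relative pronoun is "who" (word 7); it is bound by the head noun immediately before it.
Its filler is the head noun "journalist", at word 6.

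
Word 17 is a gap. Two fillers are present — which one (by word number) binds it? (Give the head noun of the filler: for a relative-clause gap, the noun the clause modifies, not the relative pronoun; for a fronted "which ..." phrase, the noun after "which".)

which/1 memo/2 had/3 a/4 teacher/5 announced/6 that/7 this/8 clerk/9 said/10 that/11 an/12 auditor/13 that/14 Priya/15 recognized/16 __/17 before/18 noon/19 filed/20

The marked gap is inside the relative clause, the direct object of "recognized".
Its filler is the head noun "auditor" (via "that"), at word 13.
(The other dependency links word 2 to a gap after word 20.)

13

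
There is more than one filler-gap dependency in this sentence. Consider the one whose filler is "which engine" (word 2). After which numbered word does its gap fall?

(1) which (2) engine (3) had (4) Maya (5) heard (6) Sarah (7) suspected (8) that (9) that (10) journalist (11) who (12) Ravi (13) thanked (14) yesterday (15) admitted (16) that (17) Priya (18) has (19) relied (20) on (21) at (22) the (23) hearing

20

The displaced element is "which engine" (word 2).
It is linked across 3 clause boundaries (Ø → that → that).
It functions as the object of the preposition "on" of "relied", so the gap sits immediately after word 20 ("on").
Base order: Maya had heard Sarah suspected that that journalist who Ravi thanked yesterday admitted that Priya has relied on which engine at the hearing.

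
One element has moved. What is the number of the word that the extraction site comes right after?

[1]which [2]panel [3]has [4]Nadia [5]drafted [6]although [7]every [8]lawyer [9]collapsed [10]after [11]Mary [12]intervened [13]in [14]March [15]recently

5

The displaced element is "which panel" (word 2).
It functions as the direct object of "drafted", so the gap sits immediately after word 5 ("drafted").
Base order: Nadia has drafted which panel although every lawyer collapsed after Mary intervened in March recently.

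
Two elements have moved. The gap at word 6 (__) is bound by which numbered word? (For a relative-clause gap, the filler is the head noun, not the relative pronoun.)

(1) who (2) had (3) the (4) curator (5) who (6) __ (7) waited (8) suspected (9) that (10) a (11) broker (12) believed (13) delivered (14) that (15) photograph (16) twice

4

The marked gap is inside the relative clause, the subject of "waited".
Its filler is the head noun "curator" (via "who"), at word 4.
(The other dependency links word 1 to a gap after word 12.)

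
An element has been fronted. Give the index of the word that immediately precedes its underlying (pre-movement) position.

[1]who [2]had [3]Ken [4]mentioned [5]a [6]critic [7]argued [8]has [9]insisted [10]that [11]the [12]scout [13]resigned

7

The displaced element is "who" (word 1).
It is linked across 2 clause boundaries (Ø → Ø).
It functions as the subject of "insisted", so the gap sits immediately after word 7 ("argued").
Base order: Ken had mentioned a critic argued that who has insisted that the scout resigned.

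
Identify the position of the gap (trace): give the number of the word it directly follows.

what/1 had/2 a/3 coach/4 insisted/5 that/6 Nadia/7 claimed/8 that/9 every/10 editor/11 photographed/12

The displaced element is "what" (word 1).
It is linked across 2 clause boundaries (that → that).
It functions as the direct object of "photographed", so the gap sits immediately after word 12 ("photographed").
Base order: A coach had insisted that Nadia claimed that every editor photographed what.

12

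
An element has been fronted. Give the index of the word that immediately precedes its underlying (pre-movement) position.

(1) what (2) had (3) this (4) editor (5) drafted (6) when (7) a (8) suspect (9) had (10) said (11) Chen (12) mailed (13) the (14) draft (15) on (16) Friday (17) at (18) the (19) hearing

The displaced element is "what" (word 1).
It functions as the direct object of "drafted", so the gap sits immediately after word 5 ("drafted").
Base order: This editor had drafted what when a suspect had said Chen mailed the draft on Friday at the hearing.

5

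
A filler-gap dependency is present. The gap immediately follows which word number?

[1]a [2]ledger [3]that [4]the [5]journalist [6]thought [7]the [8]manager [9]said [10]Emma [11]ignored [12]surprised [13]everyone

11

The displaced element is "a ledger" (word 2).
It is linked across 2 clause boundaries (Ø → Ø).
It functions as the direct object of "ignored", so the gap sits immediately after word 11 ("ignored").
Base order: The journalist thought the manager said Emma ignored a ledger.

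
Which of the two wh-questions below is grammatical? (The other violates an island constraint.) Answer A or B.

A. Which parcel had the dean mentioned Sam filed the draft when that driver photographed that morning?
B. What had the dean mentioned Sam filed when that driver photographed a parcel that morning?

B

In A, the wh-phrase is extracted from inside an adjunct island (introduced by "when"), which blocks movement.
In B, the extraction path crosses only that-complement boundaries, which are transparent.
So B is grammatical.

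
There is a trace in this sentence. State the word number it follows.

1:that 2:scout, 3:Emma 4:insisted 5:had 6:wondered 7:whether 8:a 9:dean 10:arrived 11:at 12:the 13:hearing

4

The displaced element is "that scout" (word 2).
It is linked across 1 clause boundary (Ø).
It functions as the subject of "wondered", so the gap sits immediately after word 4 ("insisted").
Base order: Emma insisted that that scout had wondered whether a dean arrived at the hearing.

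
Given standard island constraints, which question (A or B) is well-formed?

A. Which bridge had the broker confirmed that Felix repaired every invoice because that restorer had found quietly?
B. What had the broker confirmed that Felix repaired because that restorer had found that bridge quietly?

B

In A, the wh-phrase is extracted from inside an adjunct island (introduced by "because"), which blocks movement.
In B, the extraction path crosses only that-complement boundaries, which are transparent.
So B is grammatical.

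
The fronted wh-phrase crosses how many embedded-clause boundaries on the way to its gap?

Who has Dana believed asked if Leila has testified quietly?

"who" is extracted from the subject of "asked".
Boundaries crossed, outermost first: [Ø] — 1 in total.

1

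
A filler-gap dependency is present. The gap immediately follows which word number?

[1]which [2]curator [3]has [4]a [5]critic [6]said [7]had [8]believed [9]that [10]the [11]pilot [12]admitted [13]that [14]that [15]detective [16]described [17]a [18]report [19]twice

6

The displaced element is "which curator" (word 2).
It is linked across 1 clause boundary (Ø).
It functions as the subject of "believed", so the gap sits immediately after word 6 ("said").
Base order: A critic has said that which curator had believed that the pilot admitted that that detective described a report twice.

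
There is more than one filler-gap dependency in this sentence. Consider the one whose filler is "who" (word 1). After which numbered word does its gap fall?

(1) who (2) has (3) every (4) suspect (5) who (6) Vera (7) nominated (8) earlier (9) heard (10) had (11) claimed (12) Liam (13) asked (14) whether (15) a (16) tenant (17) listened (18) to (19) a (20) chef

9

The displaced element is "who" (word 1).
It is linked across 1 clause boundary (Ø).
It functions as the subject of "claimed", so the gap sits immediately after word 9 ("heard").
Base order: Every suspect who Vera nominated earlier has heard that who had claimed Liam asked whether a tenant listened to a chef.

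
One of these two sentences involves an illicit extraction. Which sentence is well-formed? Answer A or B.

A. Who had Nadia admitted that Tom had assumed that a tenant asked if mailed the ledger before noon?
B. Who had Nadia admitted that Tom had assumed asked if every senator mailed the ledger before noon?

In A, the wh-phrase is extracted from inside a wh-island (introduced by "if"), which blocks movement.
In B, the extraction path crosses only that-complement boundaries, which are transparent.
So B is grammatical.

B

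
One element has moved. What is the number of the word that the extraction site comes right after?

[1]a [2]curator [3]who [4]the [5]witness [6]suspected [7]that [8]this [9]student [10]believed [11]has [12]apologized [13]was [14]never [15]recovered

The displaced element is "a curator" (word 2).
It is linked across 2 clause boundaries (that → Ø).
It functions as the subject of "apologized", so the gap sits immediately after word 10 ("believed").
Base order: The witness suspected that this student believed a curator has apologized.

10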